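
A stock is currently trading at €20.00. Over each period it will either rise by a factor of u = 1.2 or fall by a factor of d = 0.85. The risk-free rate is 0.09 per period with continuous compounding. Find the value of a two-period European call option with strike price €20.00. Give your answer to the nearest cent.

Risk-neutral probability p = (e^0.09 − 0.85)/(1.2 − 0.85) = 0.2442/0.3500 = 0.6976
Terminal stock prices: S_uu = 28.8, S_ud = 20.4, S_dd = 14.45
Terminal payoffs (S − K): max(8.8, 0) = 8.8, max(0.4, 0) = 0.4, max(-5.55, 0) = 0
Node u (S = 24): V_u = e^(−0.09)·[0.6976·8.8000 + 0.3024·0.4000] = 5.7214
Node d (S = 17): V_d = e^(−0.09)·[0.6976·0.4000 + 0.3024·0.0000] = 0.2550
Node 0 (S = 20): V_0 = e^(−0.09)·[0.6976·5.7214 + 0.3024·0.2550] = 3.7184

€3.72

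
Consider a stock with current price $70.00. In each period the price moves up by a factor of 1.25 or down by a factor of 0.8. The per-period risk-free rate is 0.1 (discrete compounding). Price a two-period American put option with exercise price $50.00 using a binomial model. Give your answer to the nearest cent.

$0.48

Risk-neutral probability p = (1 + 0.1 − 0.8)/(1.25 − 0.8) = 0.3000/0.4500 = 0.6667
Terminal stock prices: S_uu = 109.4, S_ud = 70, S_dd = 44.8
Terminal payoffs (K − S): max(-59.38, 0) = 0, max(-20, 0) = 0, max(5.2, 0) = 5.2
Node u (S = 87.5): continuation = 1/1.1·[0.6667·0.0000 + 0.3333·0.0000] = 0.0000; exercise value = 0.0000 ≤ continuation, so V_u = 0.0000
Node d (S = 56): continuation = 1/1.1·[0.6667·0.0000 + 0.3333·5.2000] = 1.5758; exercise value = 0.0000 ≤ continuation, so V_d = 1.5758
Node 0 (S = 70): continuation = 1/1.1·[0.6667·0.0000 + 0.3333·1.5758] = 0.4775; exercise value = 0.0000 ≤ continuation, so V_0 = 0.4775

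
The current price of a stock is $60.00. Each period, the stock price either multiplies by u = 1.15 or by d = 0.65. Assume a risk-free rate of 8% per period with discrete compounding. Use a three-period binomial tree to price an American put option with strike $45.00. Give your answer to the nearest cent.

Risk-neutral probability p = (1 + 0.08 − 0.65)/(1.15 − 0.65) = 0.4300/0.5000 = 0.8600
Terminal stock prices: S_uuu = 91.25, S_uud = 51.58, S_udd = 29.15, S_ddd = 16.48
Terminal payoffs (K − S): max(-46.25, 0) = 0, max(-6.578, 0) = 0, max(15.85, 0) = 15.85, max(28.52, 0) = 28.52
Node uu (S = 79.35): continuation = 1/1.08·[0.8600·0.0000 + 0.1400·0.0000] = 0.0000; exercise value = 0.0000 ≤ continuation, so V_uu = 0.0000
Node ud (S = 44.85): continuation = 1/1.08·[0.8600·0.0000 + 0.1400·15.8475] = 2.0543; exercise value = 0.1500 ≤ continuation, so V_ud = 2.0543
Node dd (S = 25.35): continuation = 1/1.08·[0.8600·15.8475 + 0.1400·28.5225] = 16.3167; exercise value = 19.6500 > continuation, so V_dd = 19.6500 (exercise)
Node u (S = 69): continuation = 1/1.08·[0.8600·0.0000 + 0.1400·2.0543] = 0.2663; exercise value = 0.0000 ≤ continuation, so V_u = 0.2663
Node d (S = 39): continuation = 1/1.08·[0.8600·2.0543 + 0.1400·19.6500] = 4.1831; exercise value = 6.0000 > continuation, so V_d = 6.0000 (exercise)
Node 0 (S = 60): continuation = 1/1.08·[0.8600·0.2663 + 0.1400·6.0000] = 0.9898; exercise value = 0.0000 ≤ continuation, so V_0 = 0.9898

$0.99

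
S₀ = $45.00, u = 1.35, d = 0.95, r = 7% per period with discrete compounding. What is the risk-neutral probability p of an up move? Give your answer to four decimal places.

Risk-neutral probability p = (1 + 0.07 − 0.95)/(1.35 − 0.95) = 0.1200/0.4000 = 0.3000

p = 0.3000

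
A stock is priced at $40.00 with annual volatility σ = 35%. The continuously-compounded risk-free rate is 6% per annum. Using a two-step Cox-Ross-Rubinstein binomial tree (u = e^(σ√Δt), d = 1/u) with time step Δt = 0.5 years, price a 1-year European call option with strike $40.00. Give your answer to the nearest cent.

$6.02

CRR parameters: u = e^(σ√Δt) = e^(0.35·√0.5) = 1.2808, d = 1/u = 0.7808
Per-period rate: rΔt = 0.06·0.5 = 0.03, so R = e^0.03 = 1.0305
Risk-neutral probability p = (e^0.03 − 0.7808)/(1.2808 − 0.7808) = 0.2497/0.5000 = 0.4993
Terminal stock prices: S_uu = 65.62, S_ud = 40, S_dd = 24.38
Terminal payoffs (S − K): max(25.62, 0) = 25.62, max(0, 0) = 0, max(-15.62, 0) = 0
Node u (S = 51.23): V_u = e^(−0.03)·[0.4993·25.6183 + 0.5007·0.0000] = 12.4143
Node d (S = 31.23): V_d = e^(−0.03)·[0.4993·0.0000 + 0.5007·0.0000] = 0.0000
Node 0 (S = 40): V_0 = e^(−0.03)·[0.4993·12.4143 + 0.5007·0.0000] = 6.0158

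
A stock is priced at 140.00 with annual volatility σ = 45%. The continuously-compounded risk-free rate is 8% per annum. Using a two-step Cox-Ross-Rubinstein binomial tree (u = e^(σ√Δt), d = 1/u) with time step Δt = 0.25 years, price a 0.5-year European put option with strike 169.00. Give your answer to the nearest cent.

33.97

CRR parameters: u = e^(σ√Δt) = e^(0.45·√0.25) = 1.2523, d = 1/u = 0.7985
Per-period rate: rΔt = 0.08·0.25 = 0.02, so R = e^0.02 = 1.0202
Risk-neutral probability p = (e^0.02 − 0.7985)/(1.2523 − 0.7985) = 0.2217/0.4538 = 0.4885
Terminal stock prices: S_uu = 219.6, S_ud = 140, S_dd = 89.27
Terminal payoffs (K − S): max(-50.56, 0) = 0, max(29, 0) = 29, max(79.73, 0) = 79.73
Node u (S = 175.3): V_u = e^(−0.02)·[0.4885·0.0000 + 0.5115·29.0000] = 14.5397
Node d (S = 111.8): V_d = e^(−0.02)·[0.4885·29.0000 + 0.5115·79.7321] = 53.8613
Node 0 (S = 140): V_0 = e^(−0.02)·[0.4885·14.5397 + 0.5115·53.8613] = 33.9665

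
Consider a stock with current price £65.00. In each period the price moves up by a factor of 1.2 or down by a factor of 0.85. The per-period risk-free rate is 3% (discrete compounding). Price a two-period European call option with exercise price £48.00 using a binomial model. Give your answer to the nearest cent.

Risk-neutral probability p = (1 + 0.03 − 0.85)/(1.2 − 0.85) = 0.1800/0.3500 = 0.5143
Terminal stock prices: S_uu = 93.6, S_ud = 66.3, S_dd = 46.96
Terminal payoffs (S − K): max(45.6, 0) = 45.6, max(18.3, 0) = 18.3, max(-1.038, 0) = 0
Node u (S = 78): V_u = 1/1.03·[0.5143·45.6000 + 0.4857·18.3000] = 31.3981
Node d (S = 55.25): V_d = 1/1.03·[0.5143·18.3000 + 0.4857·0.0000] = 9.1373
Node 0 (S = 65): V_0 = 1/1.03·[0.5143·31.3981 + 0.4857·9.1373] = 19.9861

£19.99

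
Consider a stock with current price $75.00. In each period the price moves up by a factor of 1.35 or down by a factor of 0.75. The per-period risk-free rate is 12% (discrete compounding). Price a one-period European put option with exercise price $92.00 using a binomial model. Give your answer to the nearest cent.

Risk-neutral probability p = (1 + 0.12 − 0.75)/(1.35 − 0.75) = 0.3700/0.6000 = 0.6167
Terminal stock prices: S_u = 101.2, S_d = 56.25
Terminal payoffs (K − S): max(-9.25, 0) = 0, max(35.75, 0) = 35.75
Node 0 (S = 75): V_0 = 1/1.12·[0.6167·0.0000 + 0.3833·35.7500] = 12.2359

$12.24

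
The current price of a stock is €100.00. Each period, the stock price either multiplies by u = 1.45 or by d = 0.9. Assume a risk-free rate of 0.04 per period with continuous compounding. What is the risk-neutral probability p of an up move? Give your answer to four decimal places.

Risk-neutral probability p = (e^0.04 − 0.9)/(1.45 − 0.9) = 0.1408/0.5500 = 0.2560

p = 0.2560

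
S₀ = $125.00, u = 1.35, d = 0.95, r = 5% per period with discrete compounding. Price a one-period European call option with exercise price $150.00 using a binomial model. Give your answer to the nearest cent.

Risk-neutral probability p = (1 + 0.05 − 0.95)/(1.35 − 0.95) = 0.1000/0.4000 = 0.2500
Terminal stock prices: S_u = 168.8, S_d = 118.8
Terminal payoffs (S − K): max(18.75, 0) = 18.75, max(-31.25, 0) = 0
Node 0 (S = 125): V_0 = 1/1.05·[0.2500·18.7500 + 0.7500·0.0000] = 4.4643

$4.46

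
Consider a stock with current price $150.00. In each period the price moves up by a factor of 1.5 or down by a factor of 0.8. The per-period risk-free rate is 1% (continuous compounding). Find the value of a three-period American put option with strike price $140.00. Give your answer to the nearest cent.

Risk-neutral probability p = (e^0.01 − 0.8)/(1.5 − 0.8) = 0.2101/0.7000 = 0.3001
Terminal stock prices: S_uuu = 506.2, S_uud = 270, S_udd = 144, S_ddd = 76.8
Terminal payoffs (K − S): max(-366.2, 0) = 0, max(-130, 0) = 0, max(-4, 0) = 0, max(63.2, 0) = 63.2
Node uu (S = 337.5): continuation = e^(−0.01)·[0.3001·0.0000 + 0.6999·0.0000] = 0.0000; exercise value = 0.0000 ≤ continuation, so V_uu = 0.0000
Node ud (S = 180): continuation = e^(−0.01)·[0.3001·0.0000 + 0.6999·0.0000] = 0.0000; exercise value = 0.0000 ≤ continuation, so V_ud = 0.0000
Node dd (S = 96): continuation = e^(−0.01)·[0.3001·0.0000 + 0.6999·63.2000] = 43.7953; exercise value = 44.0000 > continuation, so V_dd = 44.0000 (exercise)
Node u (S = 225): continuation = e^(−0.01)·[0.3001·0.0000 + 0.6999·0.0000] = 0.0000; exercise value = 0.0000 ≤ continuation, so V_u = 0.0000
Node d (S = 120): continuation = e^(−0.01)·[0.3001·0.0000 + 0.6999·44.0000] = 30.4904; exercise value = 20.0000 ≤ continuation, so V_d = 30.4904
Node 0 (S = 150): continuation = e^(−0.01)·[0.3001·0.0000 + 0.6999·30.4904] = 21.1288; exercise value = 0.0000 ≤ continuation, so V_0 = 21.1288

$21.13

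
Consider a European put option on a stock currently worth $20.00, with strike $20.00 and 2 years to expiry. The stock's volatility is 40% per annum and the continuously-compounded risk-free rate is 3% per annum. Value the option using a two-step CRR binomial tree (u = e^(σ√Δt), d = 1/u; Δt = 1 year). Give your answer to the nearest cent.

$3.27

CRR parameters: u = e^(σ√Δt) = e^(0.4·√1) = 1.4918, d = 1/u = 0.6703
Per-period rate: rΔt = 0.03·1 = 0.03, so R = e^0.03 = 1.0305
Risk-neutral probability p = (e^0.03 − 0.6703)/(1.4918 − 0.6703) = 0.3601/0.8215 = 0.4384
Terminal stock prices: S_uu = 44.51, S_ud = 20, S_dd = 8.987
Terminal payoffs (K − S): max(-24.51, 0) = 0, max(0, 0) = 0, max(11.01, 0) = 11.01
Node u (S = 29.84): V_u = e^(−0.03)·[0.4384·0.0000 + 0.5616·0.0000] = 0.0000
Node d (S = 13.41): V_d = e^(−0.03)·[0.4384·0.0000 + 0.5616·11.0134] = 6.0025
Node 0 (S = 20): V_0 = e^(−0.03)·[0.4384·0.0000 + 0.5616·6.0025] = 3.2715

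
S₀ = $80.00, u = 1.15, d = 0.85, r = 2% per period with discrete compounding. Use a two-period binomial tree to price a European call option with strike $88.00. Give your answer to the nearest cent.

$5.49

Risk-neutral probability p = (1 + 0.02 − 0.85)/(1.15 − 0.85) = 0.1700/0.3000 = 0.5667
Terminal stock prices: S_uu = 105.8, S_ud = 78.2, S_dd = 57.8
Terminal payoffs (S − K): max(17.8, 0) = 17.8, max(-9.8, 0) = 0, max(-30.2, 0) = 0
Node u (S = 92): V_u = 1/1.02·[0.5667·17.8000 + 0.4333·0.0000] = 9.8889
Node d (S = 68): V_d = 1/1.02·[0.5667·0.0000 + 0.4333·0.0000] = 0.0000
Node 0 (S = 80): V_0 = 1/1.02·[0.5667·9.8889 + 0.4333·0.0000] = 5.4938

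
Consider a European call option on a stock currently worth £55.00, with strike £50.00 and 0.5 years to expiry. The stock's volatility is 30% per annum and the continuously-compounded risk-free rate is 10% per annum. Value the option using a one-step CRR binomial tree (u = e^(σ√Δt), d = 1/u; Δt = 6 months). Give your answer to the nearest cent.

CRR parameters: u = e^(σ√Δt) = e^(0.3·√0.5) = 1.2363, d = 1/u = 0.8089
Per-period rate: rΔt = 0.1·0.5 = 0.05, so R = e^0.05 = 1.0513
Risk-neutral probability p = (e^0.05 − 0.8089)/(1.2363 − 0.8089) = 0.2424/0.4275 = 0.5671
Terminal stock prices: S_u = 68, S_d = 44.49
Terminal payoffs (S − K): max(18, 0) = 18, max(-5.513, 0) = 0
Node 0 (S = 55): V_0 = e^(−0.05)·[0.5671·17.9971 + 0.4329·0.0000] = 9.7086

£9.71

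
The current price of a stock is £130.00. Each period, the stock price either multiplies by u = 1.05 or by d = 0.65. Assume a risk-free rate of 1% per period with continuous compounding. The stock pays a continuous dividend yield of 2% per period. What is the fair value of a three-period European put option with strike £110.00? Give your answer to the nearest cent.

£8.46

Per-period risk-free factor R = e^0.01 = 1.0101; dividend-adjusted growth = e^(0.01−0.02) = 0.9900.
Risk-neutral probability p = (0.9900 − 0.65)/(1.05 − 0.65) = 0.3400/0.4000 = 0.8501
Terminal stock prices: S_uuu = 150.5, S_uud = 93.16, S_udd = 57.67, S_ddd = 35.7
Terminal payoffs (K − S): max(-40.49, 0) = 0, max(16.84, 0) = 16.84, max(52.33, 0) = 52.33, max(74.3, 0) = 74.3
Node uu (S = 143.3): V_uu = e^(−0.01)·[0.8501·0.0000 + 0.1499·16.8387] = 2.4986
Node ud (S = 88.73): V_ud = e^(−0.01)·[0.8501·16.8387 + 0.1499·52.3287] = 21.9374
Node dd (S = 54.93): V_dd = e^(−0.01)·[0.8501·52.3287 + 0.1499·74.2987] = 55.0681
Node u (S = 136.5): V_u = e^(−0.01)·[0.8501·2.4986 + 0.1499·21.9374] = 5.3581
Node d (S = 84.5): V_d = e^(−0.01)·[0.8501·21.9374 + 0.1499·55.0681] = 26.6351
Node 0 (S = 130): V_0 = e^(−0.01)·[0.8501·5.3581 + 0.1499·26.6351] = 8.4620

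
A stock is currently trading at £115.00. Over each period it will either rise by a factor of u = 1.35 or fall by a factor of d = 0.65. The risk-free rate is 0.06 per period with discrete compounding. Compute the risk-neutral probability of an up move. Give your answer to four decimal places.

p = 0.5857

Risk-neutral probability p = (1 + 0.06 − 0.65)/(1.35 − 0.65) = 0.4100/0.7000 = 0.5857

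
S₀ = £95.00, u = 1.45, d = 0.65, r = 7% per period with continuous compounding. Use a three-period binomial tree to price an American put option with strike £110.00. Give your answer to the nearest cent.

Risk-neutral probability p = (e^0.07 − 0.65)/(1.45 − 0.65) = 0.4225/0.8000 = 0.5281
Terminal stock prices: S_uuu = 289.6, S_uud = 129.8, S_udd = 58.2, S_ddd = 26.09
Terminal payoffs (K − S): max(-179.6, 0) = 0, max(-19.83, 0) = 0, max(51.8, 0) = 51.8, max(83.91, 0) = 83.91
Node uu (S = 199.7): continuation = e^(−0.07)·[0.5281·0.0000 + 0.4719·0.0000] = 0.0000; exercise value = 0.0000 ≤ continuation, so V_uu = 0.0000
Node ud (S = 89.54): continuation = e^(−0.07)·[0.5281·0.0000 + 0.4719·51.8006] = 22.7904; exercise value = 20.4625 ≤ continuation, so V_ud = 22.7904
Node dd (S = 40.14): continuation = e^(−0.07)·[0.5281·51.8006 + 0.4719·83.9106] = 62.4258; exercise value = 69.8625 > continuation, so V_dd = 69.8625 (exercise)
Node u (S = 137.8): continuation = e^(−0.07)·[0.5281·0.0000 + 0.4719·22.7904] = 10.0270; exercise value = 0.0000 ≤ continuation, so V_u = 10.0270
Node d (S = 61.75): continuation = e^(−0.07)·[0.5281·22.7904 + 0.4719·69.8625] = 41.9596; exercise value = 48.2500 > continuation, so V_d = 48.2500 (exercise)
Node 0 (S = 95): continuation = e^(−0.07)·[0.5281·10.0270 + 0.4719·48.2500] = 26.1658; exercise value = 15.0000 ≤ continuation, so V_0 = 26.1658

£26.17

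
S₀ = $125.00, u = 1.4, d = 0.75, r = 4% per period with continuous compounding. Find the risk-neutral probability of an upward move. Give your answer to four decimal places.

p = 0.4474

Risk-neutral probability p = (e^0.04 − 0.75)/(1.4 − 0.75) = 0.2908/0.6500 = 0.4474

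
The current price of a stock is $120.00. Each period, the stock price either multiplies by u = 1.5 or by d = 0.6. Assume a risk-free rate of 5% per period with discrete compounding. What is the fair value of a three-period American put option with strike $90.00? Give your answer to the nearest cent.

Risk-neutral probability p = (1 + 0.05 − 0.6)/(1.5 − 0.6) = 0.4500/0.9000 = 0.5000
Terminal stock prices: S_uuu = 405, S_uud = 162, S_udd = 64.8, S_ddd = 25.92
Terminal payoffs (K − S): max(-315, 0) = 0, max(-72, 0) = 0, max(25.2, 0) = 25.2, max(64.08, 0) = 64.08
Node uu (S = 270): continuation = 1/1.05·[0.5000·0.0000 + 0.5000·0.0000] = 0.0000; exercise value = 0.0000 ≤ continuation, so V_uu = 0.0000
Node ud (S = 108): continuation = 1/1.05·[0.5000·0.0000 + 0.5000·25.2000] = 12.0000; exercise value = 0.0000 ≤ continuation, so V_ud = 12.0000
Node dd (S = 43.2): continuation = 1/1.05·[0.5000·25.2000 + 0.5000·64.0800] = 42.5143; exercise value = 46.8000 > continuation, so V_dd = 46.8000 (exercise)
Node u (S = 180): continuation = 1/1.05·[0.5000·0.0000 + 0.5000·12.0000] = 5.7143; exercise value = 0.0000 ≤ continuation, so V_u = 5.7143
Node d (S = 72): continuation = 1/1.05·[0.5000·12.0000 + 0.5000·46.8000] = 28.0000; exercise value = 18.0000 ≤ continuation, so V_d = 28.0000
Node 0 (S = 120): continuation = 1/1.05·[0.5000·5.7143 + 0.5000·28.0000] = 16.0544; exercise value = 0.0000 ≤ continuation, so V_0 = 16.0544

$16.05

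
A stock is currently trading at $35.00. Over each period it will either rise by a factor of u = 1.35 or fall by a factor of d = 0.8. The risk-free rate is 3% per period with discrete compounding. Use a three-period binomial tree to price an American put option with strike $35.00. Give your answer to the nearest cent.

$5.25

Risk-neutral probability p = (1 + 0.03 − 0.8)/(1.35 − 0.8) = 0.2300/0.5500 = 0.4182
Terminal stock prices: S_uuu = 86.11, S_uud = 51.03, S_udd = 30.24, S_ddd = 17.92
Terminal payoffs (K − S): max(-51.11, 0) = 0, max(-16.03, 0) = 0, max(4.76, 0) = 4.76, max(17.08, 0) = 17.08
Node uu (S = 63.79): continuation = 1/1.03·[0.4182·0.0000 + 0.5818·0.0000] = 0.0000; exercise value = 0.0000 ≤ continuation, so V_uu = 0.0000
Node ud (S = 37.8): continuation = 1/1.03·[0.4182·0.0000 + 0.5818·4.7600] = 2.6888; exercise value = 0.0000 ≤ continuation, so V_ud = 2.6888
Node dd (S = 22.4): continuation = 1/1.03·[0.4182·4.7600 + 0.5818·17.0800] = 11.5806; exercise value = 12.6000 > continuation, so V_dd = 12.6000 (exercise)
Node u (S = 47.25): continuation = 1/1.03·[0.4182·0.0000 + 0.5818·2.6888] = 1.5188; exercise value = 0.0000 ≤ continuation, so V_u = 1.5188
Node d (S = 28): continuation = 1/1.03·[0.4182·2.6888 + 0.5818·12.6000] = 8.2090; exercise value = 7.0000 ≤ continuation, so V_d = 8.2090
Node 0 (S = 35): continuation = 1/1.03·[0.4182·1.5188 + 0.5818·8.2090] = 5.2537; exercise value = 0.0000 ≤ continuation, so V_0 = 5.2537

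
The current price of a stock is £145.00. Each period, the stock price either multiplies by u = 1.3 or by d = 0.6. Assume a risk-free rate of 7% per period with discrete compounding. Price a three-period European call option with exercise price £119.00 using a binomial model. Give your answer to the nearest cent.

£59.48

Risk-neutral probability p = (1 + 0.07 − 0.6)/(1.3 − 0.6) = 0.4700/0.7000 = 0.6714
Terminal stock prices: S_uuu = 318.6, S_uud = 147, S_udd = 67.86, S_ddd = 31.32
Terminal payoffs (S − K): max(199.6, 0) = 199.6, max(28.03, 0) = 28.03, max(-51.14, 0) = 0, max(-87.68, 0) = 0
Node uu (S = 245.1): V_uu = 1/1.07·[0.6714·199.5650 + 0.3286·28.0300] = 133.8350
Node ud (S = 113.1): V_ud = 1/1.07·[0.6714·28.0300 + 0.3286·0.0000] = 17.5889
Node dd (S = 52.2): V_dd = 1/1.07·[0.6714·0.0000 + 0.3286·0.0000] = 0.0000
Node u (S = 188.5): V_u = 1/1.07·[0.6714·133.8350 + 0.3286·17.5889] = 89.3831
Node d (S = 87): V_d = 1/1.07·[0.6714·17.5889 + 0.3286·0.0000] = 11.0371
Node 0 (S = 145): V_0 = 1/1.07·[0.6714·89.3831 + 0.3286·11.0371] = 59.4774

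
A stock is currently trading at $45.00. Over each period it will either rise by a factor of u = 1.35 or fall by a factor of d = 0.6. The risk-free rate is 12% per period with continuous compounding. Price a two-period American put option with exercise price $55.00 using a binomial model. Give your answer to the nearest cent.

$10.41

Risk-neutral probability p = (e^0.12 − 0.6)/(1.35 − 0.6) = 0.5275/0.7500 = 0.7033
Terminal stock prices: S_uu = 82.01, S_ud = 36.45, S_dd = 16.2
Terminal payoffs (K − S): max(-27.01, 0) = 0, max(18.55, 0) = 18.55, max(38.8, 0) = 38.8
Node u (S = 60.75): continuation = e^(−0.12)·[0.7033·0.0000 + 0.2967·18.5500] = 4.8809; exercise value = 0.0000 ≤ continuation, so V_u = 4.8809
Node d (S = 27): continuation = e^(−0.12)·[0.7033·18.5500 + 0.2967·38.8000] = 21.7806; exercise value = 28.0000 > continuation, so V_d = 28.0000 (exercise)
Node 0 (S = 45): continuation = e^(−0.12)·[0.7033·4.8809 + 0.2967·28.0000] = 10.4122; exercise value = 10.0000 ≤ continuation, so V_0 = 10.4122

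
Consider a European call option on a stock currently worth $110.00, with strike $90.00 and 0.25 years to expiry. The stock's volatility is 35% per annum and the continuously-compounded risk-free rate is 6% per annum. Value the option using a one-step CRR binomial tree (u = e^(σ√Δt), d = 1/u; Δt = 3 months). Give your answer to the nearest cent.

$21.34

CRR parameters: u = e^(σ√Δt) = e^(0.35·√0.25) = 1.1912, d = 1/u = 0.8395
Per-period rate: rΔt = 0.06·0.25 = 0.015, so R = e^0.015 = 1.0151
Risk-neutral probability p = (e^0.015 − 0.8395)/(1.1912 − 0.8395) = 0.1757/0.3518 = 0.4993
Terminal stock prices: S_u = 131, S_d = 92.34
Terminal payoffs (S − K): max(41.04, 0) = 41.04, max(2.34, 0) = 2.34
Node 0 (S = 110): V_0 = e^(−0.015)·[0.4993·41.0371 + 0.5007·2.3403] = 21.3399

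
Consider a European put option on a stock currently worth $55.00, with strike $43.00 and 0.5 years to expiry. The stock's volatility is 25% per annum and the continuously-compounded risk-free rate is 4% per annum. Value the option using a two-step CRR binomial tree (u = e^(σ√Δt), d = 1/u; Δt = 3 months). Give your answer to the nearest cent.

$0.04

CRR parameters: u = e^(σ√Δt) = e^(0.25·√0.25) = 1.1331, d = 1/u = 0.8825
Per-period rate: rΔt = 0.04·0.25 = 0.01, so R = e^0.01 = 1.0101
Risk-neutral probability p = (e^0.01 − 0.8825)/(1.1331 − 0.8825) = 0.1276/0.2507 = 0.5089
Terminal stock prices: S_uu = 70.62, S_ud = 55, S_dd = 42.83
Terminal payoffs (K − S): max(-27.62, 0) = 0, max(-12, 0) = 0, max(0.166, 0) = 0.166
Node u (S = 62.32): V_u = e^(−0.01)·[0.5089·0.0000 + 0.4911·0.0000] = 0.0000
Node d (S = 48.54): V_d = e^(−0.01)·[0.5089·0.0000 + 0.4911·0.1660] = 0.0807
Node 0 (S = 55): V_0 = e^(−0.01)·[0.5089·0.0000 + 0.4911·0.0807] = 0.0392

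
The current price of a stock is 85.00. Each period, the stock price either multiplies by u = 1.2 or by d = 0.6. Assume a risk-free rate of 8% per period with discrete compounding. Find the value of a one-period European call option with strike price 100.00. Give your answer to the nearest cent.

1.48

Risk-neutral probability p = (1 + 0.08 − 0.6)/(1.2 − 0.6) = 0.4800/0.6000 = 0.8000
Terminal stock prices: S_u = 102, S_d = 51
Terminal payoffs (S − K): max(2, 0) = 2, max(-49, 0) = 0
Node 0 (S = 85): V_0 = 1/1.08·[0.8000·2.0000 + 0.2000·0.0000] = 1.4815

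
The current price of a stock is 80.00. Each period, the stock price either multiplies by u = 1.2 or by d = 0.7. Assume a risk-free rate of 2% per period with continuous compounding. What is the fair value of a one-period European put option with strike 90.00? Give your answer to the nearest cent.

Risk-neutral probability p = (e^0.02 − 0.7)/(1.2 − 0.7) = 0.3202/0.5000 = 0.6404
Terminal stock prices: S_u = 96, S_d = 56
Terminal payoffs (K − S): max(-6, 0) = 0, max(34, 0) = 34
Node 0 (S = 80): V_0 = e^(−0.02)·[0.6404·0.0000 + 0.3596·34.0000] = 11.9842

11.98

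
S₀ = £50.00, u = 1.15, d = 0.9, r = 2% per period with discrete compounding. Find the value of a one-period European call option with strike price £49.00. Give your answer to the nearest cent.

£4.00

Risk-neutral probability p = (1 + 0.02 − 0.9)/(1.15 − 0.9) = 0.1200/0.2500 = 0.4800
Terminal stock prices: S_u = 57.5, S_d = 45
Terminal payoffs (S − K): max(8.5, 0) = 8.5, max(-4, 0) = 0
Node 0 (S = 50): V_0 = 1/1.02·[0.4800·8.5000 + 0.5200·0.0000] = 4.0000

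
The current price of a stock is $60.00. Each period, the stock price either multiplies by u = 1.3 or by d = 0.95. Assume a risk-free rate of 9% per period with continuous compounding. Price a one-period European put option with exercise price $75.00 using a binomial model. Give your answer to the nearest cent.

Risk-neutral probability p = (e^0.09 − 0.95)/(1.3 − 0.95) = 0.1442/0.3500 = 0.4119
Terminal stock prices: S_u = 78, S_d = 57
Terminal payoffs (K − S): max(-3, 0) = 0, max(18, 0) = 18
Node 0 (S = 60): V_0 = e^(−0.09)·[0.4119·0.0000 + 0.5881·18.0000] = 9.6743

$9.67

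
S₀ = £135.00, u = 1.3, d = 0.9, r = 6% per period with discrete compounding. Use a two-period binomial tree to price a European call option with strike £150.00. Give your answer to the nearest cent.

£14.52

Risk-neutral probability p = (1 + 0.06 − 0.9)/(1.3 − 0.9) = 0.1600/0.4000 = 0.4000
Terminal stock prices: S_uu = 228.2, S_ud = 158, S_dd = 109.4
Terminal payoffs (S − K): max(78.15, 0) = 78.15, max(7.95, 0) = 7.95, max(-40.65, 0) = 0
Node u (S = 175.5): V_u = 1/1.06·[0.4000·78.1500 + 0.6000·7.9500] = 33.9906
Node d (S = 121.5): V_d = 1/1.06·[0.4000·7.9500 + 0.6000·0.0000] = 3.0000
Node 0 (S = 135): V_0 = 1/1.06·[0.4000·33.9906 + 0.6000·3.0000] = 14.5247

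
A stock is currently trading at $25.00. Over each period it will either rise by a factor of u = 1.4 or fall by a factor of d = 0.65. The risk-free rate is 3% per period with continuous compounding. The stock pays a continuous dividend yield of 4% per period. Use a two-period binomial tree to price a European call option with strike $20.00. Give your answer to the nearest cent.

Per-period risk-free factor R = e^0.03 = 1.0305; dividend-adjusted growth = e^(0.03−0.04) = 0.9900.
Risk-neutral probability p = (0.9900 − 0.65)/(1.4 − 0.65) = 0.3400/0.7500 = 0.4534
Terminal stock prices: S_uu = 49, S_ud = 22.75, S_dd = 10.56
Terminal payoffs (S − K): max(29, 0) = 29, max(2.75, 0) = 2.75, max(-9.437, 0) = 0
Node u (S = 35): V_u = e^(−0.03)·[0.4534·29.0000 + 0.5466·2.7500] = 14.2187
Node d (S = 16.25): V_d = e^(−0.03)·[0.4534·2.7500 + 0.5466·0.0000] = 1.2100
Node 0 (S = 25): V_0 = e^(−0.03)·[0.4534·14.2187 + 0.5466·1.2100] = 6.8981

$6.90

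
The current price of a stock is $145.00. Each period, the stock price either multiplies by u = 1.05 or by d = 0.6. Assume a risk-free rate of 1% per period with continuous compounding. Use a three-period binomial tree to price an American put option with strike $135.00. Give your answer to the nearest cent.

Risk-neutral probability p = (e^0.01 − 0.6)/(1.05 − 0.6) = 0.4101/0.4500 = 0.9112
Terminal stock prices: S_uuu = 167.9, S_uud = 95.92, S_udd = 54.81, S_ddd = 31.32
Terminal payoffs (K − S): max(-32.86, 0) = 0, max(39.08, 0) = 39.08, max(80.19, 0) = 80.19, max(103.7, 0) = 103.7
Node uu (S = 159.9): continuation = e^(−0.01)·[0.9112·0.0000 + 0.0888·39.0825] = 3.4351; exercise value = 0.0000 ≤ continuation, so V_uu = 3.4351
Node ud (S = 91.35): continuation = e^(−0.01)·[0.9112·39.0825 + 0.0888·80.1900] = 42.3067; exercise value = 43.6500 > continuation, so V_ud = 43.6500 (exercise)
Node dd (S = 52.2): continuation = e^(−0.01)·[0.9112·80.1900 + 0.0888·103.6800] = 81.4567; exercise value = 82.8000 > continuation, so V_dd = 82.8000 (exercise)
Node u (S = 152.2): continuation = e^(−0.01)·[0.9112·3.4351 + 0.0888·43.6500] = 6.9356; exercise value = 0.0000 ≤ continuation, so V_u = 6.9356
Node d (S = 87): continuation = e^(−0.01)·[0.9112·43.6500 + 0.0888·82.8000] = 46.6567; exercise value = 48.0000 > continuation, so V_d = 48.0000 (exercise)
Node 0 (S = 145): continuation = e^(−0.01)·[0.9112·6.9356 + 0.0888·48.0000] = 10.4759; exercise value = 0.0000 ≤ continuation, so V_0 = 10.4759

$10.48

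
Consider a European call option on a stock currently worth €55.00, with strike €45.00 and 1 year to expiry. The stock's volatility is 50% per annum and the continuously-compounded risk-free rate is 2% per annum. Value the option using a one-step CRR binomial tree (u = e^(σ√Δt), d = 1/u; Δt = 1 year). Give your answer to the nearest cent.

€17.77

CRR parameters: u = e^(σ√Δt) = e^(0.5·√1) = 1.6487, d = 1/u = 0.6065
Per-period rate: rΔt = 0.02·1 = 0.02, so R = e^0.02 = 1.0202
Risk-neutral probability p = (e^0.02 − 0.6065)/(1.6487 − 0.6065) = 0.4137/1.0422 = 0.3969
Terminal stock prices: S_u = 90.68, S_d = 33.36
Terminal payoffs (S − K): max(45.68, 0) = 45.68, max(-11.64, 0) = 0
Node 0 (S = 55): V_0 = e^(−0.02)·[0.3969·45.6797 + 0.6031·0.0000] = 17.7723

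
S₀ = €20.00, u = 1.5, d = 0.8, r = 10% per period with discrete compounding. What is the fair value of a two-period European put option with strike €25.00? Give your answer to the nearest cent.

€3.70

Risk-neutral probability p = (1 + 0.1 − 0.8)/(1.5 − 0.8) = 0.3000/0.7000 = 0.4286
Terminal stock prices: S_uu = 45, S_ud = 24, S_dd = 12.8
Terminal payoffs (K − S): max(-20, 0) = 0, max(1, 0) = 1, max(12.2, 0) = 12.2
Node u (S = 30): V_u = 1/1.1·[0.4286·0.0000 + 0.5714·1.0000] = 0.5195
Node d (S = 16): V_d = 1/1.1·[0.4286·1.0000 + 0.5714·12.2000] = 6.7273
Node 0 (S = 20): V_0 = 1/1.1·[0.4286·0.5195 + 0.5714·6.7273] = 3.6971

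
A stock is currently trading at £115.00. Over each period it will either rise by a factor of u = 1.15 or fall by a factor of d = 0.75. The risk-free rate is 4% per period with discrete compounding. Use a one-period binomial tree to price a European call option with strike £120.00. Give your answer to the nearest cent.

£8.54

Risk-neutral probability p = (1 + 0.04 − 0.75)/(1.15 − 0.75) = 0.2900/0.4000 = 0.7250
Terminal stock prices: S_u = 132.2, S_d = 86.25
Terminal payoffs (S − K): max(12.25, 0) = 12.25, max(-33.75, 0) = 0
Node 0 (S = 115): V_0 = 1/1.04·[0.7250·12.2500 + 0.2750·0.0000] = 8.5397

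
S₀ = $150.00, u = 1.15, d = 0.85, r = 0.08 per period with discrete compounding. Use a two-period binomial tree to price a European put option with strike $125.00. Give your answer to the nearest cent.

$0.78

Risk-neutral probability p = (1 + 0.08 − 0.85)/(1.15 − 0.85) = 0.2300/0.3000 = 0.7667
Terminal stock prices: S_uu = 198.4, S_ud = 146.6, S_dd = 108.4
Terminal payoffs (K − S): max(-73.37, 0) = 0, max(-21.62, 0) = 0, max(16.63, 0) = 16.63
Node u (S = 172.5): V_u = 1/1.08·[0.7667·0.0000 + 0.2333·0.0000] = 0.0000
Node d (S = 127.5): V_d = 1/1.08·[0.7667·0.0000 + 0.2333·16.6250] = 3.5918
Node 0 (S = 150): V_0 = 1/1.08·[0.7667·0.0000 + 0.2333·3.5918] = 0.7760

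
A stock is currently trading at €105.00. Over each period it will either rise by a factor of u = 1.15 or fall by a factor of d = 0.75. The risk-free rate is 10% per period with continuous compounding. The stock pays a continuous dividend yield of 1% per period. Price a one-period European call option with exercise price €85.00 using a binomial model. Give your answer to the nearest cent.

€27.83

Per-period risk-free factor R = e^0.1 = 1.1052; dividend-adjusted growth = e^(0.1−0.01) = 1.0942.
Risk-neutral probability p = (1.0942 − 0.75)/(1.15 − 0.75) = 0.3442/0.4000 = 0.8604
Terminal stock prices: S_u = 120.7, S_d = 78.75
Terminal payoffs (S − K): max(35.75, 0) = 35.75, max(-6.25, 0) = 0
Node 0 (S = 105): V_0 = e^(−0.1)·[0.8604·35.7500 + 0.1396·0.0000] = 27.8333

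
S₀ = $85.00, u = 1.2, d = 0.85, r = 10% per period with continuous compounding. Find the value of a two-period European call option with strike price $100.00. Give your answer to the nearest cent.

Risk-neutral probability p = (e^0.1 − 0.85)/(1.2 − 0.85) = 0.2552/0.3500 = 0.7291
Terminal stock prices: S_uu = 122.4, S_ud = 86.7, S_dd = 61.41
Terminal payoffs (S − K): max(22.4, 0) = 22.4, max(-13.3, 0) = 0, max(-38.59, 0) = 0
Node u (S = 102): V_u = e^(−0.1)·[0.7291·22.4000 + 0.2709·0.0000] = 14.7768
Node d (S = 72.25): V_d = e^(−0.1)·[0.7291·0.0000 + 0.2709·0.0000] = 0.0000
Node 0 (S = 85): V_0 = e^(−0.1)·[0.7291·14.7768 + 0.2709·0.0000] = 9.7480

$9.75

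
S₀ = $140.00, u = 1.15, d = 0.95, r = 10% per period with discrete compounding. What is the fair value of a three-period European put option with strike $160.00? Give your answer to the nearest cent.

$2.02

Risk-neutral probability p = (1 + 0.1 − 0.95)/(1.15 − 0.95) = 0.1500/0.2000 = 0.7500
Terminal stock prices: S_uuu = 212.9, S_uud = 175.9, S_udd = 145.3, S_ddd = 120
Terminal payoffs (K − S): max(-52.92, 0) = 0, max(-15.89, 0) = 0, max(14.7, 0) = 14.7, max(39.97, 0) = 39.97
Node uu (S = 185.1): V_uu = 1/1.1·[0.7500·0.0000 + 0.2500·0.0000] = 0.0000
Node ud (S = 152.9): V_ud = 1/1.1·[0.7500·0.0000 + 0.2500·14.6975] = 3.3403
Node dd (S = 126.3): V_dd = 1/1.1·[0.7500·14.6975 + 0.2500·39.9675] = 19.1045
Node u (S = 161): V_u = 1/1.1·[0.7500·0.0000 + 0.2500·3.3403] = 0.7592
Node d (S = 133): V_d = 1/1.1·[0.7500·3.3403 + 0.2500·19.1045] = 6.6194
Node 0 (S = 140): V_0 = 1/1.1·[0.7500·0.7592 + 0.2500·6.6194] = 2.0220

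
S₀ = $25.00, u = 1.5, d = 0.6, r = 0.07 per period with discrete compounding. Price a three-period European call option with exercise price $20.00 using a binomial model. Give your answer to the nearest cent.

Risk-neutral probability p = (1 + 0.07 − 0.6)/(1.5 − 0.6) = 0.4700/0.9000 = 0.5222
Terminal stock prices: S_uuu = 84.38, S_uud = 33.75, S_udd = 13.5, S_ddd = 5.4
Terminal payoffs (S − K): max(64.38, 0) = 64.38, max(13.75, 0) = 13.75, max(-6.5, 0) = 0, max(-14.6, 0) = 0
Node uu (S = 56.25): V_uu = 1/1.07·[0.5222·64.3750 + 0.4778·13.7500] = 37.5584
Node ud (S = 22.5): V_ud = 1/1.07·[0.5222·13.7500 + 0.4778·0.0000] = 6.7108
Node dd (S = 9): V_dd = 1/1.07·[0.5222·0.0000 + 0.4778·0.0000] = 0.0000
Node u (S = 37.5): V_u = 1/1.07·[0.5222·37.5584 + 0.4778·6.7108] = 21.3272
Node d (S = 15): V_d = 1/1.07·[0.5222·6.7108 + 0.4778·0.0000] = 3.2753
Node 0 (S = 25): V_0 = 1/1.07·[0.5222·21.3272 + 0.4778·3.2753] = 11.8714

$11.87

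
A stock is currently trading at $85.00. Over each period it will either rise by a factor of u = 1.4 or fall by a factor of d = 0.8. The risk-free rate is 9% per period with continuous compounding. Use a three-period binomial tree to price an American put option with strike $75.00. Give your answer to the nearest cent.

$4.47

Risk-neutral probability p = (e^0.09 − 0.8)/(1.4 − 0.8) = 0.2942/0.6000 = 0.4903
Terminal stock prices: S_uuu = 233.2, S_uud = 133.3, S_udd = 76.16, S_ddd = 43.52
Terminal payoffs (K − S): max(-158.2, 0) = 0, max(-58.28, 0) = 0, max(-1.16, 0) = 0, max(31.48, 0) = 31.48
Node uu (S = 166.6): continuation = e^(−0.09)·[0.4903·0.0000 + 0.5097·0.0000] = 0.0000; exercise value = 0.0000 ≤ continuation, so V_uu = 0.0000
Node ud (S = 95.2): continuation = e^(−0.09)·[0.4903·0.0000 + 0.5097·0.0000] = 0.0000; exercise value = 0.0000 ≤ continuation, so V_ud = 0.0000
Node dd (S = 54.4): continuation = e^(−0.09)·[0.4903·0.0000 + 0.5097·31.4800] = 14.6646; exercise value = 20.6000 > continuation, so V_dd = 20.6000 (exercise)
Node u (S = 119): continuation = e^(−0.09)·[0.4903·0.0000 + 0.5097·0.0000] = 0.0000; exercise value = 0.0000 ≤ continuation, so V_u = 0.0000
Node d (S = 68): continuation = e^(−0.09)·[0.4903·0.0000 + 0.5097·20.6000] = 9.5963; exercise value = 7.0000 ≤ continuation, so V_d = 9.5963
Node 0 (S = 85): continuation = e^(−0.09)·[0.4903·0.0000 + 0.5097·9.5963] = 4.4703; exercise value = 0.0000 ≤ continuation, so V_0 = 4.4703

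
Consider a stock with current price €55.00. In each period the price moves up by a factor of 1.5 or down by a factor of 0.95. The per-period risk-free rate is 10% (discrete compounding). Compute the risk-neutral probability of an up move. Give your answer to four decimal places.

Risk-neutral probability p = (1 + 0.1 − 0.95)/(1.5 − 0.95) = 0.1500/0.5500 = 0.2727

p = 0.2727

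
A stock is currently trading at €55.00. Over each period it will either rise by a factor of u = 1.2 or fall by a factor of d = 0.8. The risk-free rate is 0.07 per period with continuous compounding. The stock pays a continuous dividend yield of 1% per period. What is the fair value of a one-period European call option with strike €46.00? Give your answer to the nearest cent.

Per-period risk-free factor R = e^0.07 = 1.0725; dividend-adjusted growth = e^(0.07−0.01) = 1.0618.
Risk-neutral probability p = (1.0618 − 0.8)/(1.2 − 0.8) = 0.2618/0.4000 = 0.6546
Terminal stock prices: S_u = 66, S_d = 44
Terminal payoffs (S − K): max(20, 0) = 20, max(-2, 0) = 0
Node 0 (S = 55): V_0 = e^(−0.07)·[0.6546·20.0000 + 0.3454·0.0000] = 12.2067

€12.21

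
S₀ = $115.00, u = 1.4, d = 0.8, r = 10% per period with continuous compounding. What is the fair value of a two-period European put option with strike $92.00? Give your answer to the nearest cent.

$3.64

Risk-neutral probability p = (e^0.1 − 0.8)/(1.4 − 0.8) = 0.3052/0.6000 = 0.5086
Terminal stock prices: S_uu = 225.4, S_ud = 128.8, S_dd = 73.6
Terminal payoffs (K − S): max(-133.4, 0) = 0, max(-36.8, 0) = 0, max(18.4, 0) = 18.4
Node u (S = 161): V_u = e^(−0.1)·[0.5086·0.0000 + 0.4914·0.0000] = 0.0000
Node d (S = 92): V_d = e^(−0.1)·[0.5086·0.0000 + 0.4914·18.4000] = 8.1810
Node 0 (S = 115): V_0 = e^(−0.1)·[0.5086·0.0000 + 0.4914·8.1810] = 3.6375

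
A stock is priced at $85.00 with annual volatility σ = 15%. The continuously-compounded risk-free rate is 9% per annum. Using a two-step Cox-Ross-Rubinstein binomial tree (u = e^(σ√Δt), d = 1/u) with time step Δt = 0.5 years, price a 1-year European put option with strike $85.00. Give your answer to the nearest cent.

CRR parameters: u = e^(σ√Δt) = e^(0.15·√0.5) = 1.1119, d = 1/u = 0.8994
Per-period rate: rΔt = 0.09·0.5 = 0.045, so R = e^0.045 = 1.0460
Risk-neutral probability p = (e^0.045 − 0.8994)/(1.1119 − 0.8994) = 0.1467/0.2125 = 0.6901
Terminal stock prices: S_uu = 105.1, S_ud = 85, S_dd = 68.75
Terminal payoffs (K − S): max(-20.09, 0) = 0, max(0, 0) = 0, max(16.25, 0) = 16.25
Node u (S = 94.51): V_u = e^(−0.045)·[0.6901·0.0000 + 0.3099·0.0000] = 0.0000
Node d (S = 76.45): V_d = e^(−0.045)·[0.6901·0.0000 + 0.3099·16.2471] = 4.8137
Node 0 (S = 85): V_0 = e^(−0.045)·[0.6901·0.0000 + 0.3099·4.8137] = 1.4262

$1.43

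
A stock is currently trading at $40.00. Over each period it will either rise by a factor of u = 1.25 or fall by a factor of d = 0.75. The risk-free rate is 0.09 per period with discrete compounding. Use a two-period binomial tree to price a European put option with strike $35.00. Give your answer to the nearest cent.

$1.08

Risk-neutral probability p = (1 + 0.09 − 0.75)/(1.25 − 0.75) = 0.3400/0.5000 = 0.6800
Terminal stock prices: S_uu = 62.5, S_ud = 37.5, S_dd = 22.5
Terminal payoffs (K − S): max(-27.5, 0) = 0, max(-2.5, 0) = 0, max(12.5, 0) = 12.5
Node u (S = 50): V_u = 1/1.09·[0.6800·0.0000 + 0.3200·0.0000] = 0.0000
Node d (S = 30): V_d = 1/1.09·[0.6800·0.0000 + 0.3200·12.5000] = 3.6697
Node 0 (S = 40): V_0 = 1/1.09·[0.6800·0.0000 + 0.3200·3.6697] = 1.0774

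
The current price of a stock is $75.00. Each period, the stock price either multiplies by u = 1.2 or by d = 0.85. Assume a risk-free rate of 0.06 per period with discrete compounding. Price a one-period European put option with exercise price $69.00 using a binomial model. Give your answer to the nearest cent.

$1.98

Risk-neutral probability p = (1 + 0.06 − 0.85)/(1.2 − 0.85) = 0.2100/0.3500 = 0.6000
Terminal stock prices: S_u = 90, S_d = 63.75
Terminal payoffs (K − S): max(-21, 0) = 0, max(5.25, 0) = 5.25
Node 0 (S = 75): V_0 = 1/1.06·[0.6000·0.0000 + 0.4000·5.2500] = 1.9811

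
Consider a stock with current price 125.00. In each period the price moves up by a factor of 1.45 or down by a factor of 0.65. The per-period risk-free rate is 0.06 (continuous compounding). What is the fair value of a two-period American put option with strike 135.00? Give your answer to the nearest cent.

Risk-neutral probability p = (e^0.06 − 0.65)/(1.45 − 0.65) = 0.4118/0.8000 = 0.5148
Terminal stock prices: S_uu = 262.8, S_ud = 117.8, S_dd = 52.81
Terminal payoffs (K − S): max(-127.8, 0) = 0, max(17.19, 0) = 17.19, max(82.19, 0) = 82.19
Node u (S = 181.2): continuation = e^(−0.06)·[0.5148·0.0000 + 0.4852·17.1875] = 7.8538; exercise value = 0.0000 ≤ continuation, so V_u = 7.8538
Node d (S = 81.25): continuation = e^(−0.06)·[0.5148·17.1875 + 0.4852·82.1875] = 45.8882; exercise value = 53.7500 > continuation, so V_d = 53.7500 (exercise)
Node 0 (S = 125): continuation = e^(−0.06)·[0.5148·7.8538 + 0.4852·53.7500] = 28.3686; exercise value = 10.0000 ≤ continuation, so V_0 = 28.3686

28.37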